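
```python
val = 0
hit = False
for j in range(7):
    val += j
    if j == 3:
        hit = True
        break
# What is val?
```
Trace:
  val=0
  val=0, hit=False
  val=0, hit=False, j=0
  val=1, hit=False, j=1
  val=3, hit=False, j=2
  val=6, hit=True, j=3

Final answer: 6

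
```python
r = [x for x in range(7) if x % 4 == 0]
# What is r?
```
Trace:
  x=0
  x=1
  x=2
  x=3
  x=4
  x=5
  x=6
  r=[0, 4]

Final answer: [0, 4]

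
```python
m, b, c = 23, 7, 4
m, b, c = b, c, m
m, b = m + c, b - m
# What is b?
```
Trace:
  m=23, b=7, c=4
  m=7, b=4, c=23
  m=30, b=-3, c=23

Final answer: -3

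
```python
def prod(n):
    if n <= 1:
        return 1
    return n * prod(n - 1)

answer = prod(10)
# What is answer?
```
Call trace:
prod(n=10)
  prod(n=9)
    prod(n=8)
      prod(n=7)
        prod(n=6)
          prod(n=5)
            prod(n=4)
              prod(n=3)
                prod(n=2)
                  prod(n=1)
                  -> return 1
                -> return 2
              -> return 6
            -> return 24
          -> return 120
        -> return 720
      -> return 5040
    -> return 40320
  -> return 362880
-> return 3628800

Final answer: 3628800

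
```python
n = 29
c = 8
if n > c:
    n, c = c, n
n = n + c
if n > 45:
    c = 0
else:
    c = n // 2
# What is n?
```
Trace:
  n=29
  n=29, c=8
  n=8, c=29
  n=37, c=29
  n=37, c=18

Final answer: 37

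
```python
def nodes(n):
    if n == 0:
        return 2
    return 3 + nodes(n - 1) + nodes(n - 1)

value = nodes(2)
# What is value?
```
Call trace (a repeated sub-call is expanded the first time; later identical calls just restate its return value):
nodes(n=2)
  nodes(n=1)
    nodes(n=0)
    -> return 2
    nodes(n=0)
    -> return 2
  -> return 7
  nodes(n=1) -> return 7  (same call as traced above)
-> return 17

Final answer: 17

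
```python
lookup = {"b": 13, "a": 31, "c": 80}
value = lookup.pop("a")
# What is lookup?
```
Trace:
  lookup={'b': 13, 'a': 31, 'c': 80}
  lookup={'b': 13, 'c': 80}, value=31

Final answer: {'b': 13, 'c': 80}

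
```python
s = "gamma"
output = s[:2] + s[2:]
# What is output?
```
Trace:
  s='gamma'
  s='gamma', output='gamma'

Final answer: 'gamma'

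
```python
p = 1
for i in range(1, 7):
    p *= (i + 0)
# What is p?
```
Trace:
  p=1
  p=1, i=1
  p=2, i=2
  p=6, i=3
  p=24, i=4
  p=120, i=5
  p=720, i=6

Final answer: 720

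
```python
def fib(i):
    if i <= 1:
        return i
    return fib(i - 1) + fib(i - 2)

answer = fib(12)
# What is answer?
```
Call trace (a repeated sub-call is expanded the first time; later identical calls just restate its return value):
fib(i=12)
  fib(i=11)
    fib(i=10)
      fib(i=9)
        fib(i=8)
          fib(i=7)
            fib(i=6)
              fib(i=5)
                fib(i=4)
                  fib(i=3)
                    fib(i=2)
                      fib(i=1)
                      -> return 1
                      fib(i=0)
                      -> return 0
                    -> return 1
                    fib(i=1)
                    -> return 1
                  -> return 2
                  fib(i=2) -> return 1  (same call as traced above)
                -> return 3
                fib(i=3) -> return 2  (same call as traced above)
              -> return 5
              fib(i=4) -> return 3  (same call as traced above)
            -> return 8
            fib(i=5) -> return 5  (same call as traced above)
          -> return 13
          fib(i=6) -> return 8  (same call as traced above)
        -> return 21
        fib(i=7) -> return 13  (same call as traced above)
      -> return 34
      fib(i=8) -> return 21  (same call as traced above)
    -> return 55
    fib(i=9) -> return 34  (same call as traced above)
  -> return 89
  fib(i=10) -> return 55  (same call as traced above)
-> return 144

Final answer: 144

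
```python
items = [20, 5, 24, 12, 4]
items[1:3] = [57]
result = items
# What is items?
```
Trace:
  items=[20, 5, 24, 12, 4]
  items=[20, 57, 12, 4]
  items=[20, 57, 12, 4], result=[20, 57, 12, 4]

Final answer: [20, 57, 12, 4]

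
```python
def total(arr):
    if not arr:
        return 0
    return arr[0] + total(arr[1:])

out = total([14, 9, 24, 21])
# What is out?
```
Call trace:
total(arr=[14, 9, 24, 21])
  total(arr=[9, 24, 21])
    total(arr=[24, 21])
      total(arr=[21])
        total(arr=[])
        -> return 0
      -> return 21
    -> return 45
  -> return 54
-> return 68

Final answer: 68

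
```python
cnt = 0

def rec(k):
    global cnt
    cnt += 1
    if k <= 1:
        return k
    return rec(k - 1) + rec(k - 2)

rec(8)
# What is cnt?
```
Call trace (a repeated sub-call is expanded the first time; later identical calls just restate its return value):
rec(k=8)
  rec(k=7)
    rec(k=6)
      rec(k=5)
        rec(k=4)
          rec(k=3)
            rec(k=2)
              rec(k=1)
              -> return 1
              rec(k=0)
              -> return 0
            -> return 1
            rec(k=1)
            -> return 1
          -> return 2
          rec(k=2) -> return 1  (same call as traced above)
        -> return 3
        rec(k=3) -> return 2  (same call as traced above)
      -> return 5
      rec(k=4) -> return 3  (same call as traced above)
    -> return 8
    rec(k=5) -> return 5  (same call as traced above)
  -> return 13
  rec(k=6) -> return 8  (same call as traced above)
-> return 21

cnt is incremented once per call, so count the calls in each subtree. Let C(k) = number of calls made by rec(k).
C(0) = C(1) = 1 (base case, no recursion); C(k) = 1 + C(k - 1) + C(k - 2) otherwise.
C(2) = 1 + C(1) + C(0) = 1 + 1 + 1 = 3
C(3) = 1 + C(2) + C(1) = 1 + 3 + 1 = 5
C(4) = 1 + C(3) + C(2) = 1 + 5 + 3 = 9
C(5) = 1 + C(4) + C(3) = 1 + 9 + 5 = 15
C(6) = 1 + C(5) + C(4) = 1 + 15 + 9 = 25
C(7) = 1 + C(6) + C(5) = 1 + 25 + 15 = 41
C(8) = 1 + C(7) + C(6) = 1 + 41 + 25 = 67
cnt = C(8) = 67

Final answer: 67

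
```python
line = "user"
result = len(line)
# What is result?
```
Trace:
  line='user'
  line='user', result=4

Final answer: 4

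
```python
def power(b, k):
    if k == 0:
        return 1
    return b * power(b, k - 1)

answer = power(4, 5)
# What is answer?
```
Call trace:
power(b=4, k=5)
  power(b=4, k=4)
    power(b=4, k=3)
      power(b=4, k=2)
        power(b=4, k=1)
          power(b=4, k=0)
          -> return 1
        -> return 4
      -> return 16
    -> return 64
  -> return 256
-> return 1024

Final answer: 1024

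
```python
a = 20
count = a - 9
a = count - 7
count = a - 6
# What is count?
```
Trace:
  a=20
  a=20, count=11
  a=4, count=11
  a=4, count=-2

Final answer: -2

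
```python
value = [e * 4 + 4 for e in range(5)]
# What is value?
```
Trace:
  e=0
  e=1
  e=2
  e=3
  e=4
  value=[4, 8, 12, 16, 20]

Final answer: [4, 8, 12, 16, 20]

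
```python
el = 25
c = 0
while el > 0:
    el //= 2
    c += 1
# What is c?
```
Trace:
  el=25
  el=25, c=0
  el=12, c=1
  el=6, c=2
  el=3, c=3
  el=1, c=4
  el=0, c=5

Final answer: 5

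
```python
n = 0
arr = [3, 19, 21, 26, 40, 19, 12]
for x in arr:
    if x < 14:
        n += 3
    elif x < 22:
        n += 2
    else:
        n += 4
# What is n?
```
Trace:
  n=0
  n=3, x=3
  n=5, x=19
  n=7, x=21
  n=11, x=26
  n=15, x=40
  n=17, x=19
  n=20, x=12

Final answer: 20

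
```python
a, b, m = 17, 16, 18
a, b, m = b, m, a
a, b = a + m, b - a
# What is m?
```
Trace:
  a=17, b=16, m=18
  a=16, b=18, m=17
  a=33, b=2, m=17

Final answer: 17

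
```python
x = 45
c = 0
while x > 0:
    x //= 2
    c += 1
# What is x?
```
Trace:
  x=45
  x=45, c=0
  x=22, c=1
  x=11, c=2
  x=5, c=3
  x=2, c=4
  x=1, c=5
  x=0, c=6

Final answer: 0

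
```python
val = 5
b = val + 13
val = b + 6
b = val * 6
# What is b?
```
Trace:
  val=5
  val=5, b=18
  val=24, b=18
  val=24, b=144

Final answer: 144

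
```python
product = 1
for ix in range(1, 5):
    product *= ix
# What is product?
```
Trace:
  product=1
  product=1, ix=1
  product=2, ix=2
  product=6, ix=3
  product=24, ix=4

Final answer: 24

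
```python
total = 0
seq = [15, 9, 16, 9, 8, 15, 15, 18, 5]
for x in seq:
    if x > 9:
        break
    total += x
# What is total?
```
Trace:
  total=0
  total=0, x=15

Final answer: 0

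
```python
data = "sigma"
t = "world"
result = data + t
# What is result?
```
Trace:
  data='sigma'
  data='sigma', t='world'
  data='sigma', t='world', result='sigmaworld'

Final answer: 'sigmaworld'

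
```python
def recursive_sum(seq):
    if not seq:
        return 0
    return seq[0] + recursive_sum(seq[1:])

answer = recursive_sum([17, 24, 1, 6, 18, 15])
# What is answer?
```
Call trace:
recursive_sum(seq=[17, 24, 1, 6, 18, 15])
  recursive_sum(seq=[24, 1, 6, 18, 15])
    recursive_sum(seq=[1, 6, 18, 15])
      recursive_sum(seq=[6, 18, 15])
        recursive_sum(seq=[18, 15])
          recursive_sum(seq=[15])
            recursive_sum(seq=[])
            -> return 0
          -> return 15
        -> return 33
      -> return 39
    -> return 40
  -> return 64
-> return 81

Final answer: 81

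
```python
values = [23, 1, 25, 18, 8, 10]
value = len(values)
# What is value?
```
Trace:
  values=[23, 1, 25, 18, 8, 10]
  values=[23, 1, 25, 18, 8, 10], value=6

Final answer: 6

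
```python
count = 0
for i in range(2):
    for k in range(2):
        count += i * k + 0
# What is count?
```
Trace:
  count=0
  count=0, i=0, k=0
  count=0, i=0, k=1
  count=0, i=1, k=0
  count=1, i=1, k=1

Final answer: 1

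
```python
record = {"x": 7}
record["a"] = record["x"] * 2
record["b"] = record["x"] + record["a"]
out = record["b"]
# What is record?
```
Trace:
  record={'x': 7}
  record={'x': 7, 'a': 14}
  record={'x': 7, 'a': 14, 'b': 21}
  record={'x': 7, 'a': 14, 'b': 21}, out=21

Final answer: {'x': 7, 'a': 14, 'b': 21}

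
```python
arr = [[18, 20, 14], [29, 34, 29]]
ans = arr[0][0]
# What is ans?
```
Trace:
  arr=[[18, 20, 14], [29, 34, 29]]
  arr=[[18, 20, 14], [29, 34, 29]], ans=18

Final answer: 18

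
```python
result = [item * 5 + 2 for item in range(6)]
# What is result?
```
Trace:
  item=0
  item=1
  item=2
  item=3
  item=4
  item=5
  result=[2, 7, 12, 17, 22, 27]

Final answer: [2, 7, 12, 17, 22, 27]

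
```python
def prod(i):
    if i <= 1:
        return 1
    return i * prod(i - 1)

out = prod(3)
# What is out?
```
Call trace:
prod(i=3)
  prod(i=2)
    prod(i=1)
    -> return 1
  -> return 2
-> return 6

Final answer: 6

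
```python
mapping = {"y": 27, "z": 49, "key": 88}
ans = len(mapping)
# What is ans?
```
Trace:
  mapping={'y': 27, 'z': 49, 'key': 88}
  mapping={'y': 27, 'z': 49, 'key': 88}, ans=3

Final answer: 3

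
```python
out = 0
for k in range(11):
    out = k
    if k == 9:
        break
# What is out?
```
Trace:
  out=0
  out=0, k=0
  out=1, k=1
  out=2, k=2
  out=3, k=3
  out=4, k=4
  out=5, k=5
  out=6, k=6
  out=7, k=7
  out=8, k=8
  out=9, k=9

Final answer: 9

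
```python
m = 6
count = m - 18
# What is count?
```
Trace:
  m=6
  m=6, count=-12

Final answer: -12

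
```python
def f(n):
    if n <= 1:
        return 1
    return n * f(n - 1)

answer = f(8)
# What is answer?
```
Call trace:
f(n=8)
  f(n=7)
    f(n=6)
      f(n=5)
        f(n=4)
          f(n=3)
            f(n=2)
              f(n=1)
              -> return 1
            -> return 2
          -> return 6
        -> return 24
      -> return 120
    -> return 720
  -> return 5040
-> return 40320

Final answer: 40320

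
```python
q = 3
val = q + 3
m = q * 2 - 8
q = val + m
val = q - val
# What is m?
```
Trace:
  q=3
  q=3, val=6
  q=3, val=6, m=-2
  q=4, val=6, m=-2
  q=4, val=-2, m=-2

Final answer: -2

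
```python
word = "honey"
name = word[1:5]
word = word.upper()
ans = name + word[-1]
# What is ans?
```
Trace:
  word='honey'
  word='honey', name='oney'
  word='HONEY', name='oney'
  word='HONEY', name='oney', ans='oneyY'

Final answer: 'oneyY'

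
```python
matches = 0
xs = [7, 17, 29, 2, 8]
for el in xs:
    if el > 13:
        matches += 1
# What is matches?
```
Trace:
  matches=0
  matches=0, el=7
  matches=1, el=17
  matches=2, el=29
  matches=2, el=2
  matches=2, el=8

Final answer: 2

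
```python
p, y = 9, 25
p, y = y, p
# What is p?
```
Trace:
  p=9, y=25
  p=25, y=9

Final answer: 25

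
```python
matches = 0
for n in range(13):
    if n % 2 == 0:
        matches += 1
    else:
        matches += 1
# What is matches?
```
Trace:
  matches=0
  matches=1, n=0
  matches=2, n=1
  matches=3, n=2
  matches=4, n=3
  matches=5, n=4
  matches=6, n=5
  matches=7, n=6
  matches=8, n=7
  matches=9, n=8
  matches=10, n=9
  matches=11, n=10
  matches=12, n=11
  matches=13, n=12

Final answer: 13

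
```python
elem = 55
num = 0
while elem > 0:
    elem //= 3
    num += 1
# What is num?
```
Trace:
  elem=55
  elem=55, num=0
  elem=18, num=1
  elem=6, num=2
  elem=2, num=3
  elem=0, num=4

Final answer: 4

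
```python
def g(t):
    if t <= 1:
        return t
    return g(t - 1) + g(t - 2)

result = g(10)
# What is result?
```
Call trace (a repeated sub-call is expanded the first time; later identical calls just restate its return value):
g(t=10)
  g(t=9)
    g(t=8)
      g(t=7)
        g(t=6)
          g(t=5)
            g(t=4)
              g(t=3)
                g(t=2)
                  g(t=1)
                  -> return 1
                  g(t=0)
                  -> return 0
                -> return 1
                g(t=1)
                -> return 1
              -> return 2
              g(t=2) -> return 1  (same call as traced above)
            -> return 3
            g(t=3) -> return 2  (same call as traced above)
          -> return 5
          g(t=4) -> return 3  (same call as traced above)
        -> return 8
        g(t=5) -> return 5  (same call as traced above)
      -> return 13
      g(t=6) -> return 8  (same call as traced above)
    -> return 21
    g(t=7) -> return 13  (same call as traced above)
  -> return 34
  g(t=8) -> return 21  (same call as traced above)
-> return 55

Final answer: 55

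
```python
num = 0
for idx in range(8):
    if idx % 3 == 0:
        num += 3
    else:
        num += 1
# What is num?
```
Trace:
  num=0
  num=3, idx=0
  num=4, idx=1
  num=5, idx=2
  num=8, idx=3
  num=9, idx=4
  num=10, idx=5
  num=13, idx=6
  num=14, idx=7

Final answer: 14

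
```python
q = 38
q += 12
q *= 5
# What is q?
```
Trace:
  q=38
  q=50
  q=250

Final answer: 250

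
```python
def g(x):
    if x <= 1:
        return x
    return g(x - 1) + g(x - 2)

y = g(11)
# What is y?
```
Call trace (a repeated sub-call is expanded the first time; later identical calls just restate its return value):
g(x=11)
  g(x=10)
    g(x=9)
      g(x=8)
        g(x=7)
          g(x=6)
            g(x=5)
              g(x=4)
                g(x=3)
                  g(x=2)
                    g(x=1)
                    -> return 1
                    g(x=0)
                    -> return 0
                  -> return 1
                  g(x=1)
                  -> return 1
                -> return 2
                g(x=2) -> return 1  (same call as traced above)
              -> return 3
              g(x=3) -> return 2  (same call as traced above)
            -> return 5
            g(x=4) -> return 3  (same call as traced above)
          -> return 8
          g(x=5) -> return 5  (same call as traced above)
        -> return 13
        g(x=6) -> return 8  (same call as traced above)
      -> return 21
      g(x=7) -> return 13  (same call as traced above)
    -> return 34
    g(x=8) -> return 21  (same call as traced above)
  -> return 55
  g(x=9) -> return 34  (same call as traced above)
-> return 89

Final answer: 89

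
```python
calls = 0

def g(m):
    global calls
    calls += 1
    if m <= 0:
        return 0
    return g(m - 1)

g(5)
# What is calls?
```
Call trace:
g(m=5)
  g(m=4)
    g(m=3)
      g(m=2)
        g(m=1)
          g(m=0)
          -> return 0
        -> return 0
      -> return 0
    -> return 0
  -> return 0
-> return 0

calls is incremented once per call. g is entered once for each m = 5, 4, 3, 2, 1, 0 (the m <= 0 call returns without recursing), i.e. 5 + 1 calls.
calls = 6

Final answer: 6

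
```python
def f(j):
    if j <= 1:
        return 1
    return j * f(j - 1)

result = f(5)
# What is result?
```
Call trace:
f(j=5)
  f(j=4)
    f(j=3)
      f(j=2)
        f(j=1)
        -> return 1
      -> return 2
    -> return 6
  -> return 24
-> return 120

Final answer: 120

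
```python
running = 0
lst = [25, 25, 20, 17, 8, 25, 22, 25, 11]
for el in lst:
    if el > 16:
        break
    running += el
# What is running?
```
Trace:
  running=0
  running=0, el=25

Final answer: 0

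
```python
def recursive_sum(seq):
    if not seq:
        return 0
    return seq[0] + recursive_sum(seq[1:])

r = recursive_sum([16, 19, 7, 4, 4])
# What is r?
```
Call trace:
recursive_sum(seq=[16, 19, 7, 4, 4])
  recursive_sum(seq=[19, 7, 4, 4])
    recursive_sum(seq=[7, 4, 4])
      recursive_sum(seq=[4, 4])
        recursive_sum(seq=[4])
          recursive_sum(seq=[])
          -> return 0
        -> return 4
      -> return 8
    -> return 15
  -> return 34
-> return 50

Final answer: 50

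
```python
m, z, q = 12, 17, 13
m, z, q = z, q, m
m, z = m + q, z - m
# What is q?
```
Trace:
  m=12, z=17, q=13
  m=17, z=13, q=12
  m=29, z=-4, q=12

Final answer: 12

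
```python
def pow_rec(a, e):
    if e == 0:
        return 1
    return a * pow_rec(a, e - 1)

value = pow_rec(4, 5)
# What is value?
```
Call trace:
pow_rec(a=4, e=5)
  pow_rec(a=4, e=4)
    pow_rec(a=4, e=3)
      pow_rec(a=4, e=2)
        pow_rec(a=4, e=1)
          pow_rec(a=4, e=0)
          -> return 1
        -> return 4
      -> return 16
    -> return 64
  -> return 256
-> return 1024

Final answer: 1024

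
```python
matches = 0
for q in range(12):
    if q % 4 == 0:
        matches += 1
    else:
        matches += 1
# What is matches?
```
Trace:
  matches=0
  matches=1, q=0
  matches=2, q=1
  matches=3, q=2
  matches=4, q=3
  matches=5, q=4
  matches=6, q=5
  matches=7, q=6
  matches=8, q=7
  matches=9, q=8
  matches=10, q=9
  matches=11, q=10
  matches=12, q=11

Final answer: 12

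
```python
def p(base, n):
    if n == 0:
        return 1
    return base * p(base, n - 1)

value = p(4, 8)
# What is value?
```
Call trace:
p(base=4, n=8)
  p(base=4, n=7)
    p(base=4, n=6)
      p(base=4, n=5)
        p(base=4, n=4)
          p(base=4, n=3)
            p(base=4, n=2)
              p(base=4, n=1)
                p(base=4, n=0)
                -> return 1
              -> return 4
            -> return 16
          -> return 64
        -> return 256
      -> return 1024
    -> return 4096
  -> return 16384
-> return 65536

Final answer: 65536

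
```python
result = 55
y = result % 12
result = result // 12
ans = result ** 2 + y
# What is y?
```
Trace:
  result=55
  result=55, y=7
  result=4, y=7
  result=4, y=7, ans=23

Final answer: 7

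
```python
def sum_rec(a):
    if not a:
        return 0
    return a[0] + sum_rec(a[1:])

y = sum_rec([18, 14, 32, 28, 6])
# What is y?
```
Call trace:
sum_rec(a=[18, 14, 32, 28, 6])
  sum_rec(a=[14, 32, 28, 6])
    sum_rec(a=[32, 28, 6])
      sum_rec(a=[28, 6])
        sum_rec(a=[6])
          sum_rec(a=[])
          -> return 0
        -> return 6
      -> return 34
    -> return 66
  -> return 80
-> return 98

Final answer: 98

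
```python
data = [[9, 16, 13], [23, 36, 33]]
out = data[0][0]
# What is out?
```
Trace:
  data=[[9, 16, 13], [23, 36, 33]]
  data=[[9, 16, 13], [23, 36, 33]], out=9

Final answer: 9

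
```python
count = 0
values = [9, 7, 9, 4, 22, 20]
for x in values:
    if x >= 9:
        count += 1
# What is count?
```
Trace:
  count=0
  count=1, x=9
  count=1, x=7
  count=2, x=9
  count=2, x=4
  count=3, x=22
  count=4, x=20

Final answer: 4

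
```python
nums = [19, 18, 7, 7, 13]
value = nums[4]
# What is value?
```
Trace:
  nums=[19, 18, 7, 7, 13]
  nums=[19, 18, 7, 7, 13], value=13

Final answer: 13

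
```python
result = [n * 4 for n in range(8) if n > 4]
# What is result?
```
Trace:
  n=0
  n=1
  n=2
  n=3
  n=4
  n=5
  n=6
  n=7
  result=[20, 24, 28]

Final answer: [20, 24, 28]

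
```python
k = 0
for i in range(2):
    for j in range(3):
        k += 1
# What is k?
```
Trace:
  k=0
  k=1, i=0, j=0
  k=2, i=0, j=1
  k=3, i=0, j=2
  k=4, i=1, j=0
  k=5, i=1, j=1
  k=6, i=1, j=2

Final answer: 6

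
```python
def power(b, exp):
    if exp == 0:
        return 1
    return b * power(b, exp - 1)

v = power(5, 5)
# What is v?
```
Call trace:
power(b=5, exp=5)
  power(b=5, exp=4)
    power(b=5, exp=3)
      power(b=5, exp=2)
        power(b=5, exp=1)
          power(b=5, exp=0)
          -> return 1
        -> return 5
      -> return 25
    -> return 125
  -> return 625
-> return 3125

Final answer: 3125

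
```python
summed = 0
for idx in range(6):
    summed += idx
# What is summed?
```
Trace:
  summed=0
  summed=0, idx=0
  summed=1, idx=1
  summed=3, idx=2
  summed=6, idx=3
  summed=10, idx=4
  summed=15, idx=5

Final answer: 15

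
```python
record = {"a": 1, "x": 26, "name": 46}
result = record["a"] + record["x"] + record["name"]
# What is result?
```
Trace:
  record={'a': 1, 'x': 26, 'name': 46}
  record={'a': 1, 'x': 26, 'name': 46}, result=73

Final answer: 73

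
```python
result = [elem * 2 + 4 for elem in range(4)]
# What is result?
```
Trace:
  elem=0
  elem=1
  elem=2
  elem=3
  result=[4, 6, 8, 10]

Final answer: [4, 6, 8, 10]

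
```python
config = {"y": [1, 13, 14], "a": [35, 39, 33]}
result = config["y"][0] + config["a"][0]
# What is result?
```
Trace:
  config={'y': [1, 13, 14], 'a': [35, 39, 33]}
  config={'y': [1, 13, 14], 'a': [35, 39, 33]}, result=36

Final answer: 36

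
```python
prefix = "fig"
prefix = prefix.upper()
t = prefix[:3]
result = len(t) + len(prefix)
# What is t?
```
Trace:
  prefix='fig'
  prefix='FIG'
  prefix='FIG', t='FIG'
  prefix='FIG', t='FIG', result=6

Final answer: 'FIG'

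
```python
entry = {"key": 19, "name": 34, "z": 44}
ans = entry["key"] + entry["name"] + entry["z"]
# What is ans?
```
Trace:
  entry={'key': 19, 'name': 34, 'z': 44}
  entry={'key': 19, 'name': 34, 'z': 44}, ans=97

Final answer: 97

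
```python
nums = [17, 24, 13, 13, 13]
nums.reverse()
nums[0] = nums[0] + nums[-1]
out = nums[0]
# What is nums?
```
Trace:
  nums=[17, 24, 13, 13, 13]
  nums=[13, 13, 13, 24, 17]
  nums=[30, 13, 13, 24, 17]
  nums=[30, 13, 13, 24, 17], out=30

Final answer: [30, 13, 13, 24, 17]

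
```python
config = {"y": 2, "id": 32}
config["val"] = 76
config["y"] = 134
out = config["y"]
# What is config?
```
Trace:
  config={'y': 2, 'id': 32}
  config={'y': 2, 'id': 32, 'val': 76}
  config={'y': 134, 'id': 32, 'val': 76}
  config={'y': 134, 'id': 32, 'val': 76}, out=134

Final answer: {'y': 134, 'id': 32, 'val': 76}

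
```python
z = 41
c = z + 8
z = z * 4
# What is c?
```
Trace:
  z=41
  z=41, c=49
  z=164, c=49

Final answer: 49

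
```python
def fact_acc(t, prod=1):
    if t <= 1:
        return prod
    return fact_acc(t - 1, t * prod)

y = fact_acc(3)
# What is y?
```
Call trace:
fact_acc(t=3, prod=1)
  fact_acc(t=2, prod=3)
    fact_acc(t=1, prod=6)
    -> return 6
  -> return 6
-> return 6

Final answer: 6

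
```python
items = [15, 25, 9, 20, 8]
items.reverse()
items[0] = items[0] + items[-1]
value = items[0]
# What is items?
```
Trace:
  items=[15, 25, 9, 20, 8]
  items=[8, 20, 9, 25, 15]
  items=[23, 20, 9, 25, 15]
  items=[23, 20, 9, 25, 15], value=23

Final answer: [23, 20, 9, 25, 15]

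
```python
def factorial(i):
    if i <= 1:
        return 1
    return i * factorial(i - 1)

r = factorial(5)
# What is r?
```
Call trace:
factorial(i=5)
  factorial(i=4)
    factorial(i=3)
      factorial(i=2)
        factorial(i=1)
        -> return 1
      -> return 2
    -> return 6
  -> return 24
-> return 120

Final answer: 120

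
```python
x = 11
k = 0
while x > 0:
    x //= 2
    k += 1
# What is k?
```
Trace:
  x=11
  x=11, k=0
  x=5, k=1
  x=2, k=2
  x=1, k=3
  x=0, k=4

Final answer: 4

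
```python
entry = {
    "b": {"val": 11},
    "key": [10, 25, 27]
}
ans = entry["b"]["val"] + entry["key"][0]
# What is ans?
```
Trace:
  entry={'b': {'val': 11}, 'key': [10, 25, 27]}
  entry={'b': {'val': 11}, 'key': [10, 25, 27]}, ans=21

Final answer: 21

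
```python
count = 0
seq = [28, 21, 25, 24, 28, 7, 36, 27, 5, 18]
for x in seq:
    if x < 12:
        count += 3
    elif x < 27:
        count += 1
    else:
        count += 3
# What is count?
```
Trace:
  count=0
  count=3, x=28
  count=4, x=21
  count=5, x=25
  count=6, x=24
  count=9, x=28
  count=12, x=7
  count=15, x=36
  count=18, x=27
  count=21, x=5
  count=22, x=18

Final answer: 22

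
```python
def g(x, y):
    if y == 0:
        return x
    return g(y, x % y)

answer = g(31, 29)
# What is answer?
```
Call trace:
g(x=31, y=29)
  g(x=29, y=2)
    g(x=2, y=1)
      g(x=1, y=0)
      -> return 1
    -> return 1
  -> return 1
-> return 1

Final answer: 1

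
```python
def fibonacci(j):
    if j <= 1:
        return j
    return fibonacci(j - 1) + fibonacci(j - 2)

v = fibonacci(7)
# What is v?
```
Call trace (a repeated sub-call is expanded the first time; later identical calls just restate its return value):
fibonacci(j=7)
  fibonacci(j=6)
    fibonacci(j=5)
      fibonacci(j=4)
        fibonacci(j=3)
          fibonacci(j=2)
            fibonacci(j=1)
            -> return 1
            fibonacci(j=0)
            -> return 0
          -> return 1
          fibonacci(j=1)
          -> return 1
        -> return 2
        fibonacci(j=2) -> return 1  (same call as traced above)
      -> return 3
      fibonacci(j=3) -> return 2  (same call as traced above)
    -> return 5
    fibonacci(j=4) -> return 3  (same call as traced above)
  -> return 8
  fibonacci(j=5) -> return 5  (same call as traced above)
-> return 13

Final answer: 13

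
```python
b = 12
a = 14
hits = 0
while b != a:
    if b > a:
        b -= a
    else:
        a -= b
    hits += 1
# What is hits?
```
Trace:
  b=12
  b=12, a=14
  b=12, a=14, hits=0
  b=12, a=2, hits=1
  b=10, a=2, hits=2
  b=8, a=2, hits=3
  b=6, a=2, hits=4
  b=4, a=2, hits=5
  b=2, a=2, hits=6

Final answer: 6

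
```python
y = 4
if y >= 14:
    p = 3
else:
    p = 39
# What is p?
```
Trace:
  y=4
  y=4, p=39

Final answer: 39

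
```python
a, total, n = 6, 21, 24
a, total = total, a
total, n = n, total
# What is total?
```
Trace:
  a=6, total=21, n=24
  a=21, total=6, n=24
  a=21, total=24, n=6

Final answer: 24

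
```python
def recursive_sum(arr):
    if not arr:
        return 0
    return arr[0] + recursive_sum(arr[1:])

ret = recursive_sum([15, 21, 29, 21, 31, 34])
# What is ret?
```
Call trace:
recursive_sum(arr=[15, 21, 29, 21, 31, 34])
  recursive_sum(arr=[21, 29, 21, 31, 34])
    recursive_sum(arr=[29, 21, 31, 34])
      recursive_sum(arr=[21, 31, 34])
        recursive_sum(arr=[31, 34])
          recursive_sum(arr=[34])
            recursive_sum(arr=[])
            -> return 0
          -> return 34
        -> return 65
      -> return 86
    -> return 115
  -> return 136
-> return 151

Final answer: 151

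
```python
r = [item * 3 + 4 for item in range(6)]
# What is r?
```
Trace:
  item=0
  item=1
  item=2
  item=3
  item=4
  item=5
  r=[4, 7, 10, 13, 16, 19]

Final answer: [4, 7, 10, 13, 16, 19]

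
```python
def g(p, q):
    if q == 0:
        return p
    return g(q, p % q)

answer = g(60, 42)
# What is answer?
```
Call trace:
g(p=60, q=42)
  g(p=42, q=18)
    g(p=18, q=6)
      g(p=6, q=0)
      -> return 6
    -> return 6
  -> return 6
-> return 6

Final answer: 6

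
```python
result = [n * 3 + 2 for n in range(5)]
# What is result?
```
Trace:
  n=0
  n=1
  n=2
  n=3
  n=4
  result=[2, 5, 8, 11, 14]

Final answer: [2, 5, 8, 11, 14]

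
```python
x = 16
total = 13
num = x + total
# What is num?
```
Trace:
  x=16
  x=16, total=13
  x=16, total=13, num=29

Final answer: 29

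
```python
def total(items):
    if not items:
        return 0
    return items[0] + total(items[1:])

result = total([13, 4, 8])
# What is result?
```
Call trace:
total(items=[13, 4, 8])
  total(items=[4, 8])
    total(items=[8])
      total(items=[])
      -> return 0
    -> return 8
  -> return 12
-> return 25

Final answer: 25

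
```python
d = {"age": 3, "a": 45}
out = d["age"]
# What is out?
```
Trace:
  d={'age': 3, 'a': 45}
  d={'age': 3, 'a': 45}, out=3

Final answer: 3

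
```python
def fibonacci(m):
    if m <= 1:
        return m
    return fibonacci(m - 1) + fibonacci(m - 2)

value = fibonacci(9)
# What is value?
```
Call trace (a repeated sub-call is expanded the first time; later identical calls just restate its return value):
fibonacci(m=9)
  fibonacci(m=8)
    fibonacci(m=7)
      fibonacci(m=6)
        fibonacci(m=5)
          fibonacci(m=4)
            fibonacci(m=3)
              fibonacci(m=2)
                fibonacci(m=1)
                -> return 1
                fibonacci(m=0)
                -> return 0
              -> return 1
              fibonacci(m=1)
              -> return 1
            -> return 2
            fibonacci(m=2) -> return 1  (same call as traced above)
          -> return 3
          fibonacci(m=3) -> return 2  (same call as traced above)
        -> return 5
        fibonacci(m=4) -> return 3  (same call as traced above)
      -> return 8
      fibonacci(m=5) -> return 5  (same call as traced above)
    -> return 13
    fibonacci(m=6) -> return 8  (same call as traced above)
  -> return 21
  fibonacci(m=7) -> return 13  (same call as traced above)
-> return 34

Final answer: 34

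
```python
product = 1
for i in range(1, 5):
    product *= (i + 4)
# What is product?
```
Trace:
  product=1
  product=5, i=1
  product=30, i=2
  product=210, i=3
  product=1680, i=4

Final answer: 1680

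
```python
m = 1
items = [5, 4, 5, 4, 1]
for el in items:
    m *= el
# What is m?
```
Trace:
  m=1
  m=5, el=5
  m=20, el=4
  m=100, el=5
  m=400, el=4
  m=400, el=1

Final answer: 400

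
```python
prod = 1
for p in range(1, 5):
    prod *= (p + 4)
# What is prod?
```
Trace:
  prod=1
  prod=5, p=1
  prod=30, p=2
  prod=210, p=3
  prod=1680, p=4

Final answer: 1680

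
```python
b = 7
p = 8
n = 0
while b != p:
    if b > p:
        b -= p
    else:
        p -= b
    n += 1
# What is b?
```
Trace:
  b=7
  b=7, p=8
  b=7, p=8, n=0
  b=7, p=1, n=1
  b=6, p=1, n=2
  b=5, p=1, n=3
  b=4, p=1, n=4
  b=3, p=1, n=5
  b=2, p=1, n=6
  b=1, p=1, n=7

Final answer: 1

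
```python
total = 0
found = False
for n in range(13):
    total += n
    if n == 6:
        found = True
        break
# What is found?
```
Trace:
  total=0
  total=0, found=False
  total=0, found=False, n=0
  total=1, found=False, n=1
  total=3, found=False, n=2
  total=6, found=False, n=3
  total=10, found=False, n=4
  total=15, found=False, n=5
  total=21, found=True, n=6

Final answer: True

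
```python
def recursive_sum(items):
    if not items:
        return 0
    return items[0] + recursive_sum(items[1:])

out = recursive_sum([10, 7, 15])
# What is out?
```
Call trace:
recursive_sum(items=[10, 7, 15])
  recursive_sum(items=[7, 15])
    recursive_sum(items=[15])
      recursive_sum(items=[])
      -> return 0
    -> return 15
  -> return 22
-> return 32

Final answer: 32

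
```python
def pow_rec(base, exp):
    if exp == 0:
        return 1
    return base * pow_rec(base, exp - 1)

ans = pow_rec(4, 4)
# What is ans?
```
Call trace:
pow_rec(base=4, exp=4)
  pow_rec(base=4, exp=3)
    pow_rec(base=4, exp=2)
      pow_rec(base=4, exp=1)
        pow_rec(base=4, exp=0)
        -> return 1
      -> return 4
    -> return 16
  -> return 64
-> return 256

Final answer: 256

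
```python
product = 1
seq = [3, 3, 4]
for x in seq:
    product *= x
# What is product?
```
Trace:
  product=1
  product=3, x=3
  product=9, x=3
  product=36, x=4

Final answer: 36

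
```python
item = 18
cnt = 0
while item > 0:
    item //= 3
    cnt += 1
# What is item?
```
Trace:
  item=18
  item=18, cnt=0
  item=6, cnt=1
  item=2, cnt=2
  item=0, cnt=3

Final answer: 0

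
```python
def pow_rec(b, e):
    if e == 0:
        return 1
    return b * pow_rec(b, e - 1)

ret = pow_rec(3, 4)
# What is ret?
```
Call trace:
pow_rec(b=3, e=4)
  pow_rec(b=3, e=3)
    pow_rec(b=3, e=2)
      pow_rec(b=3, e=1)
        pow_rec(b=3, e=0)
        -> return 1
      -> return 3
    -> return 9
  -> return 27
-> return 81

Final answer: 81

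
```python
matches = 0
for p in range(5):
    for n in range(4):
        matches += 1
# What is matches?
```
Trace:
  matches=0
  matches=1, p=0, n=0
  matches=2, p=0, n=1
  matches=3, p=0, n=2
  matches=4, p=0, n=3
  matches=5, p=1, n=0
  matches=6, p=1, n=1
  matches=7, p=1, n=2
  matches=8, p=1, n=3
  matches=9, p=2, n=0
  matches=10, p=2, n=1
  matches=11, p=2, n=2
  matches=12, p=2, n=3
  matches=13, p=3, n=0
  matches=14, p=3, n=1
  matches=15, p=3, n=2
  matches=16, p=3, n=3
  matches=17, p=4, n=0
  matches=18, p=4, n=1
  matches=19, p=4, n=2
  matches=20, p=4, n=3

Final answer: 20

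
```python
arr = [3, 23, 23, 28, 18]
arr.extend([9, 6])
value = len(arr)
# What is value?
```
Trace:
  arr=[3, 23, 23, 28, 18]
  arr=[3, 23, 23, 28, 18, 9, 6]
  arr=[3, 23, 23, 28, 18, 9, 6], value=7

Final answer: 7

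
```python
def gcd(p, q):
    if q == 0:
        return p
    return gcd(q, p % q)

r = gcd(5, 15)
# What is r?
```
Call trace:
gcd(p=5, q=15)
  gcd(p=15, q=5)
    gcd(p=5, q=0)
    -> return 5
  -> return 5
-> return 5

Final answer: 5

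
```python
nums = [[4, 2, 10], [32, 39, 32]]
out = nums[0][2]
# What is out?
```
Trace:
  nums=[[4, 2, 10], [32, 39, 32]]
  nums=[[4, 2, 10], [32, 39, 32]], out=10

Final answer: 10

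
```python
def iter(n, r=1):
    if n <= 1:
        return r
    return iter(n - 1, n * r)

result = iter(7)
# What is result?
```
Call trace:
iter(n=7, r=1)
  iter(n=6, r=7)
    iter(n=5, r=42)
      iter(n=4, r=210)
        iter(n=3, r=840)
          iter(n=2, r=2520)
            iter(n=1, r=5040)
            -> return 5040
          -> return 5040
        -> return 5040
      -> return 5040
    -> return 5040
  -> return 5040
-> return 5040

Final answer: 5040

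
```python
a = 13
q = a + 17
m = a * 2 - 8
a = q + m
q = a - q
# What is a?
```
Trace:
  a=13
  a=13, q=30
  a=13, q=30, m=18
  a=48, q=30, m=18
  a=48, q=18, m=18

Final answer: 48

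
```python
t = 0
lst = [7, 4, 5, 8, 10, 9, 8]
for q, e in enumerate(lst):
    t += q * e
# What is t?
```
Trace:
  t=0
  t=0, q=0, e=7
  t=4, q=1, e=4
  t=14, q=2, e=5
  t=38, q=3, e=8
  t=78, q=4, e=10
  t=123, q=5, e=9
  t=171, q=6, e=8

Final answer: 171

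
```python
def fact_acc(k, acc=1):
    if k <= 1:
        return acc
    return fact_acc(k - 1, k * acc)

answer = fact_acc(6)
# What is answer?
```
Call trace:
fact_acc(k=6, acc=1)
  fact_acc(k=5, acc=6)
    fact_acc(k=4, acc=30)
      fact_acc(k=3, acc=120)
        fact_acc(k=2, acc=360)
          fact_acc(k=1, acc=720)
          -> return 720
        -> return 720
      -> return 720
    -> return 720
  -> return 720
-> return 720

Final answer: 720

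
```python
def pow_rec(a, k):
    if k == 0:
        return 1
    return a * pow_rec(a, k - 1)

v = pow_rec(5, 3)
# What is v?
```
Call trace:
pow_rec(a=5, k=3)
  pow_rec(a=5, k=2)
    pow_rec(a=5, k=1)
      pow_rec(a=5, k=0)
      -> return 1
    -> return 5
  -> return 25
-> return 125

Final answer: 125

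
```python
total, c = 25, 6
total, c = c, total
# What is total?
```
Trace:
  total=25, c=6
  total=6, c=25

Final answer: 6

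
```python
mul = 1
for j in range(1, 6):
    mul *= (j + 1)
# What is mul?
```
Trace:
  mul=1
  mul=2, j=1
  mul=6, j=2
  mul=24, j=3
  mul=120, j=4
  mul=720, j=5

Final answer: 720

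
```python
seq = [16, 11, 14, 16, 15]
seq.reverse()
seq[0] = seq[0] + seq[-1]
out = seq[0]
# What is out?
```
Trace:
  seq=[16, 11, 14, 16, 15]
  seq=[15, 16, 14, 11, 16]
  seq=[31, 16, 14, 11, 16]
  seq=[31, 16, 14, 11, 16], out=31

Final answer: 31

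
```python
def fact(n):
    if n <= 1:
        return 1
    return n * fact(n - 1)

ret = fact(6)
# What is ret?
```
Call trace:
fact(n=6)
  fact(n=5)
    fact(n=4)
      fact(n=3)
        fact(n=2)
          fact(n=1)
          -> return 1
        -> return 2
      -> return 6
    -> return 24
  -> return 120
-> return 720

Final answer: 720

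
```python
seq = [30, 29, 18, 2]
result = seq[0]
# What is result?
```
Trace:
  seq=[30, 29, 18, 2]
  seq=[30, 29, 18, 2], result=30

Final answer: 30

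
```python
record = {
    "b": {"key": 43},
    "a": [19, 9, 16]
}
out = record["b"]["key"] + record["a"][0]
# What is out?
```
Trace:
  record={'b': {'key': 43}, 'a': [19, 9, 16]}
  record={'b': {'key': 43}, 'a': [19, 9, 16]}, out=62

Final answer: 62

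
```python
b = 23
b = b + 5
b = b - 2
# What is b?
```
Trace:
  b=23
  b=28
  b=26

Final answer: 26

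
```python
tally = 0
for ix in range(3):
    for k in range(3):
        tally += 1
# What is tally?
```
Trace:
  tally=0
  tally=1, ix=0, k=0
  tally=2, ix=0, k=1
  tally=3, ix=0, k=2
  tally=4, ix=1, k=0
  tally=5, ix=1, k=1
  tally=6, ix=1, k=2
  tally=7, ix=2, k=0
  tally=8, ix=2, k=1
  tally=9, ix=2, k=2

Final answer: 9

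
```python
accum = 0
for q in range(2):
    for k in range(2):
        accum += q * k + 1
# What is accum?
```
Trace:
  accum=0
  accum=1, q=0, k=0
  accum=2, q=0, k=1
  accum=3, q=1, k=0
  accum=5, q=1, k=1

Final answer: 5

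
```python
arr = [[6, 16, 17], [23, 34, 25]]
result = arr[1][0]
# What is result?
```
Trace:
  arr=[[6, 16, 17], [23, 34, 25]]
  arr=[[6, 16, 17], [23, 34, 25]], result=23

Final answer: 23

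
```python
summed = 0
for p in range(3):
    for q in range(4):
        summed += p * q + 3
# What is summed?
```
Trace:
  summed=0
  summed=3, p=0, q=0
  summed=6, p=0, q=1
  summed=9, p=0, q=2
  summed=12, p=0, q=3
  summed=15, p=1, q=0
  summed=19, p=1, q=1
  summed=24, p=1, q=2
  summed=30, p=1, q=3
  summed=33, p=2, q=0
  summed=38, p=2, q=1
  summed=45, p=2, q=2
  summed=54, p=2, q=3

Final answer: 54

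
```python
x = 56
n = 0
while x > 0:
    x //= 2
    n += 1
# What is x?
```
Trace:
  x=56
  x=56, n=0
  x=28, n=1
  x=14, n=2
  x=7, n=3
  x=3, n=4
  x=1, n=5
  x=0, n=6

Final answer: 0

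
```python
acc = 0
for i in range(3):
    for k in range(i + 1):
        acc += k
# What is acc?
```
Trace:
  acc=0
  acc=0, i=0, k=0
  acc=0, i=1, k=0
  acc=1, i=1, k=1
  acc=1, i=2, k=0
  acc=2, i=2, k=1
  acc=4, i=2, k=2

Final answer: 4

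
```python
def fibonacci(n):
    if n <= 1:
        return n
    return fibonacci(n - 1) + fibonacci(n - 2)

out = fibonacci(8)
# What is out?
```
Call trace (a repeated sub-call is expanded the first time; later identical calls just restate its return value):
fibonacci(n=8)
  fibonacci(n=7)
    fibonacci(n=6)
      fibonacci(n=5)
        fibonacci(n=4)
          fibonacci(n=3)
            fibonacci(n=2)
              fibonacci(n=1)
              -> return 1
              fibonacci(n=0)
              -> return 0
            -> return 1
            fibonacci(n=1)
            -> return 1
          -> return 2
          fibonacci(n=2) -> return 1  (same call as traced above)
        -> return 3
        fibonacci(n=3) -> return 2  (same call as traced above)
      -> return 5
      fibonacci(n=4) -> return 3  (same call as traced above)
    -> return 8
    fibonacci(n=5) -> return 5  (same call as traced above)
  -> return 13
  fibonacci(n=6) -> return 8  (same call as traced above)
-> return 21

Final answer: 21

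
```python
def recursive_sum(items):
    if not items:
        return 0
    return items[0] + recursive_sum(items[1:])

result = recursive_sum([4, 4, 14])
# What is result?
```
Call trace:
recursive_sum(items=[4, 4, 14])
  recursive_sum(items=[4, 14])
    recursive_sum(items=[14])
      recursive_sum(items=[])
      -> return 0
    -> return 14
  -> return 18
-> return 22

Final answer: 22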